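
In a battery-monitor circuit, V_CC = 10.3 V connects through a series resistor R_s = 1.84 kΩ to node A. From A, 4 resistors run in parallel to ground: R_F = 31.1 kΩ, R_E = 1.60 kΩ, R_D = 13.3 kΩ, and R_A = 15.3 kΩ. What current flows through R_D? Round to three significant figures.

Equivalent of the parallel group: R_p = 1.254 kΩ.
V_A by voltage divider: V_A = 10.3 × 1.254/(1.84 + 1.254) = 4.174 V.
Branch current I = V_A/R_D = 4.174/13.3 = 0.3138 mA.
(Check via current divider: I_total = 3.329 mA; share G_k/ΣG = 0.09426 → same result.)

I ≈ 0.314 mA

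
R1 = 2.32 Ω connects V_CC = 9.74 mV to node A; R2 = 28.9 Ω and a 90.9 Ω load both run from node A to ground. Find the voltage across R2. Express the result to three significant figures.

V_out ≈ 8.81 mV

First combine the lower leg with the load: R2 ‖ R_L = 21.93 Ω.
Then V_out = V_CC · R2'/(R1 + R2') = 9.74 × 21.93/24.25 = 8.808 mV.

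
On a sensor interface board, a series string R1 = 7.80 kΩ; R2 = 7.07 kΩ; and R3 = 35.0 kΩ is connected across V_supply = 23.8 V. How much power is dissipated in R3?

ΣR = 49.87 kΩ → I = 23.8/49.87 = 0.4772 mA.
V(R3) = I·R = 16.70 V; P = V·I = 16.70 × 0.4772 = 7.972 mW.

P ≈ 7.97 mW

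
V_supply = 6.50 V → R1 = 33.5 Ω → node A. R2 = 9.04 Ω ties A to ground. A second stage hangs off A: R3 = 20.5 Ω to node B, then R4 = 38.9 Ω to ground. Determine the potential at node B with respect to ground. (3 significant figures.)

V_B ≈ 0.808 V

The second stage (R3 + R4 = 59.40 Ω) loads node A in parallel with R2.
R2 ‖ (R3+R4) = 7.846 Ω.
V_A = 6.50 × 7.846/(33.5 + 7.846) = 1.233 V.
Then the unloaded second divider: V_B = V_A × R4/(R3+R4) = 1.233 × 0.6549 = 0.8078 V.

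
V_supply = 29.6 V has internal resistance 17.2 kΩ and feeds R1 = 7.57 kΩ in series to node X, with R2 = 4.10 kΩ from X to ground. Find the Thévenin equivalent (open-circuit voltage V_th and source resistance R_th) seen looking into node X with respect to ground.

V_th ≈ 4.20 V, R_th ≈ 3.52 kΩ

R1' = 17.2 + 7.57 = 24.77 kΩ (source resistance + R1).
With X open, the divider is unloaded: V_th = 29.6 × 4.10/28.87 = 4.204 V.
Looking into X with the source shorted: R_th = R1'·R2/(R1'+R2) = 24.77 × 4.10/28.87 = 3.518 kΩ.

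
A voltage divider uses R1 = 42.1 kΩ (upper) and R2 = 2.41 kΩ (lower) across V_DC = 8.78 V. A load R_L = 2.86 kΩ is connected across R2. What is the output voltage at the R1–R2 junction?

The load sits in parallel with R2, giving an effective lower resistance R2' = R2·R_L/(R2+R_L) = 1.308 kΩ.
Now apply the divider: V_out = 8.78 × 0.03013 = 0.2645 V.

V_out ≈ 0.265 V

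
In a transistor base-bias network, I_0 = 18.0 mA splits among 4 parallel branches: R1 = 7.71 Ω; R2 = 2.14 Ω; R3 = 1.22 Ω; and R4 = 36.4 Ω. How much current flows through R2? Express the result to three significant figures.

I ≈ 5.82 mA

Total conductance ΣG = 1/7.71 + 1/2.14 + 1/1.22 + 1/36.4 = 1.444 (units of 1/Ω).
By the current-divider rule, I = I_0 · G_k/ΣG = 18.0 × 0.3236 = 5.824 mA.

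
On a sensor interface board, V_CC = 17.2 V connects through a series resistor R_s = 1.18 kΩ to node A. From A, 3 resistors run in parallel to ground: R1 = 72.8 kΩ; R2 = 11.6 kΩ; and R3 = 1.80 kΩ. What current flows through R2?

I ≈ 0.836 mA

Equivalent of the parallel group: R_p = 1.526 kΩ.
V_A = 17.2 × 1.526/2.706 = 9.698 V.
Branch current I = V_A/R2 = 9.698/11.6 = 0.8361 mA.
(Equivalently: I_total = 6.357 mA, then current-divider fraction G_k/ΣG = 0.1315.)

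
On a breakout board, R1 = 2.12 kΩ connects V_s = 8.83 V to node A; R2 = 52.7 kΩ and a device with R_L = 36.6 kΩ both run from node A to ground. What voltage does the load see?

V_out ≈ 8.04 V

R2 ‖ R_L = (52.7 × 36.6)/(52.7 + 36.6) = 21.60 kΩ.
Then V_out = V_s · R2'/(R1 + R2') = 8.83 × 21.60/23.72 = 8.041 V.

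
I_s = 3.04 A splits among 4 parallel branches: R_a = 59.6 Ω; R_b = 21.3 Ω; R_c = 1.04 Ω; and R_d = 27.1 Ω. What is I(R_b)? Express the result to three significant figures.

I ≈ 0.134 A

Conductances: ΣG = 1/59.6 + 1/21.3 + 1/1.04 + 1/27.1 = 1.062 (1/Ω).
Current divider: I(R_b) = I_s · G_k/ΣG = 3.04 × (0.04695/1.062) = 3.04 × 0.04420 = 0.1344 A.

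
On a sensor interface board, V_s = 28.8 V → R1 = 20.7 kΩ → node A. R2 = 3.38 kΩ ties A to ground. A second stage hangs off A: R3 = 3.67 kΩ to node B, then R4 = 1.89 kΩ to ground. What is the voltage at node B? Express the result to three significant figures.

The second stage (R3 + R4 = 5.560 kΩ) loads node A in parallel with R2.
R2 ‖ (R3+R4) = 2.102 kΩ.
V_A = 28.8 × 2.102/(20.7 + 2.102) = 2.655 V.
Stage 2 is unloaded, so V_B = V_A · R4/(R3+R4) = 2.655 × 1.89/5.560 = 0.9025 V.

V_B ≈ 0.903 V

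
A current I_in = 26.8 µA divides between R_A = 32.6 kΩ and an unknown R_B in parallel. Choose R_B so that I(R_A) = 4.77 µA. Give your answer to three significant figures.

R_B ≈ 7.06 kΩ

Two-branch current divider: I_A = I_in · R_B/(R_A + R_B).
4.77/26.8 = R_B/(R_A + R_B) → R_B = R_A · (0.1780)/(1 − 0.1780) = 32.6 × 0.2165 = 7.059 kΩ.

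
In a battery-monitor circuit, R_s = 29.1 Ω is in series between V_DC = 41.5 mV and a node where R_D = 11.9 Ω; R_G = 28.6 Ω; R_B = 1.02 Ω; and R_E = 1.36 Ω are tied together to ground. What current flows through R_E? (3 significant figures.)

Parallel bank: R_p = 1/(1/11.9 + 1/28.6 + 1/1.02 + 1/1.36) = 0.5451 Ω.
V_A = 41.5 × 0.5451/29.65 = 0.7630 mV.
I(R_E) = V_A / R_E = 0.7630/1.36 = 0.5610 mA.

I ≈ 0.561 mA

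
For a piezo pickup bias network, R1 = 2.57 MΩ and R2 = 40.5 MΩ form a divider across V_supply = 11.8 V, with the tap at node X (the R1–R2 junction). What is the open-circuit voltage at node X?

Open-circuit (no load on X): V_th = V_supply · R2/(R1 + R2) = 11.8 × 40.5/(2.570 + 40.5) = 11.10 V.

V_th ≈ 11.1 V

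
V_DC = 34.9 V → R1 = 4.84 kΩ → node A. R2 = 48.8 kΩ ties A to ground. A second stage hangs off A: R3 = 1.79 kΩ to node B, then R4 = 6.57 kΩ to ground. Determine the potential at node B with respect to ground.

V_B ≈ 16.3 V

Looking into the second stage from A: R3 + R4 = 8.360 kΩ appears in parallel with R2.
R2 ‖ (R3+R4) = 7.137 kΩ.
V_A = 34.9 × 7.137/(4.84 + 7.137) = 20.80 V.
Stage 2 is unloaded, so V_B = V_A · R4/(R3+R4) = 20.80 × 6.57/8.360 = 16.34 V.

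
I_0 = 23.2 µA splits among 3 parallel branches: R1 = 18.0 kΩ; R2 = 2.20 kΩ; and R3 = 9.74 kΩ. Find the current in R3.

I ≈ 3.89 µA

ΣG = 1/18.0 + 1/2.20 + 1/9.74 = 0.6128.
Current divider: I(R3) = I_0 · G_k/ΣG = 23.2 × (0.1027/0.6128) = 23.2 × 0.1675 = 3.887 µA.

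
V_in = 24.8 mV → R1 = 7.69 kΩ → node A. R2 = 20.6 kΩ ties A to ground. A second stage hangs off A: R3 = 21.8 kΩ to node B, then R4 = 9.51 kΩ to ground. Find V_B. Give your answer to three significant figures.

V_B ≈ 4.65 mV

Node A sees R2 in parallel with the series input of stage 2, R3 + R4 = 31.31 kΩ.
Effective lower resistance at A: R2 ‖ 31.31 = 12.43 kΩ.
So V_A = 24.8 × 0.6177 = 15.32 mV.
V_B = V_A × 0.3037 = 4.653 mV.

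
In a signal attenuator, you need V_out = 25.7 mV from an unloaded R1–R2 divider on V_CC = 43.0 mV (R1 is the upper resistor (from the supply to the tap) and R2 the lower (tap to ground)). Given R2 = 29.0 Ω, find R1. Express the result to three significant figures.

V_out/V_CC = R2/(R1+R2) = 0.5977.
So R1 = R2 · (V_CC/V_out − 1) = 29.0 × (43.0/25.7 − 1) = 29.0 × 0.6732 = 19.52 Ω.

R1 ≈ 19.5 Ω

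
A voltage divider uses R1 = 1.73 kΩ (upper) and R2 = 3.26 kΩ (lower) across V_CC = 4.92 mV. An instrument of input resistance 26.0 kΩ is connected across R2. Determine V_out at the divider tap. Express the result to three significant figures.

V_out ≈ 3.08 mV

R2 ‖ R_L = (3.26 × 26.0)/(3.26 + 26.0) = 2.897 kΩ.
Then V_out = V_CC · R2'/(R1 + R2') = 4.92 × 2.897/4.627 = 3.080 mV.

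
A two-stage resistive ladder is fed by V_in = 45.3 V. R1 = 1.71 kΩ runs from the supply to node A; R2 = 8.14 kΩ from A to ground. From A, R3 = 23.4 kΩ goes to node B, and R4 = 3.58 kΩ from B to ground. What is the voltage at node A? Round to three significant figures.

V_A ≈ 35.6 V

Looking into the second stage from A: R3 + R4 = 26.98 kΩ appears in parallel with R2.
R2 ‖ (R3+R4) = 6.253 kΩ.
V_A = 45.3 × 6.253/(1.71 + 6.253) = 35.57 V.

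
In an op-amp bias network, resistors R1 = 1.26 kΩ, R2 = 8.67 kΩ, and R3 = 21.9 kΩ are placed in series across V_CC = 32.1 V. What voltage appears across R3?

ΣR = 1.26 + 8.67 + 21.9 = 31.83 kΩ.
V = V_CC · R/ΣR = 32.1 × 0.6880 = 22.09 V.

V ≈ 22.1 V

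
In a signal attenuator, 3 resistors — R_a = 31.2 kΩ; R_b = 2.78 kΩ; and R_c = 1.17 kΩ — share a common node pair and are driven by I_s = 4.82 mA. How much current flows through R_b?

I ≈ 1.39 mA

ΣG = 1/31.2 + 1/2.78 + 1/1.17 = 1.246.
Current divider: I(R_b) = I_s · G_k/ΣG = 4.82 × (0.3597/1.246) = 4.82 × 0.2886 = 1.391 mA.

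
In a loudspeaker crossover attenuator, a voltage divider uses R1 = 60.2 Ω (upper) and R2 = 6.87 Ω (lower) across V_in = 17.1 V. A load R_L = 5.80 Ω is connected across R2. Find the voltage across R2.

The load sits in parallel with R2, giving an effective lower resistance R2' = R2·R_L/(R2+R_L) = 3.145 Ω.
Voltage divider with the loaded lower leg: V_out = 17.1 × 3.145/(60.2 + 3.145) = 17.1 × 0.04965 = 0.8490 V.
(Unloaded it would be 1.75 V; the load pulls it down.)

V_out ≈ 0.849 V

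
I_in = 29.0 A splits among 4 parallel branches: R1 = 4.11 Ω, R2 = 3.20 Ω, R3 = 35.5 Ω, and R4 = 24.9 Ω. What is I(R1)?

I ≈ 11.3 A

Conductances: ΣG = 1/4.11 + 1/3.20 + 1/35.5 + 1/24.9 = 0.6241 (1/Ω).
Current divider: I(R1) = I_in · G_k/ΣG = 29.0 × (0.2433/0.6241) = 29.0 × 0.3898 = 11.31 A.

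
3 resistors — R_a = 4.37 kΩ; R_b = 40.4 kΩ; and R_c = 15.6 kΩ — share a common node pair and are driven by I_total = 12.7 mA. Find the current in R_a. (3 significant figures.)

Conductances: ΣG = 1/4.37 + 1/40.4 + 1/15.6 = 0.3177 (1/kΩ).
Current divider: I(R_a) = I_total · G_k/ΣG = 12.7 × (0.2288/0.3177) = 12.7 × 0.7203 = 9.148 mA.

I ≈ 9.15 mA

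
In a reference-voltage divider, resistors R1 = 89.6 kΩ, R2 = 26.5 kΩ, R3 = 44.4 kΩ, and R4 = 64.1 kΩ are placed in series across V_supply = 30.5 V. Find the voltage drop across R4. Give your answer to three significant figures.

V ≈ 8.70 V

ΣR = 89.6 + 26.5 + 44.4 + 64.1 = 224.6 kΩ.
By the voltage-divider rule, V = 30.5 × 64.10/224.6 = 8.705 V.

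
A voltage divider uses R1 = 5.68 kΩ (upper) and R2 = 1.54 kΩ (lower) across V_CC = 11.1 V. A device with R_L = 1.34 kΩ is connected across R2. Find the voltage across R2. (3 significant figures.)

First combine the lower leg with the load: R2 ‖ R_L = 0.7165 kΩ.
Voltage divider with the loaded lower leg: V_out = 11.1 × 0.7165/(5.68 + 0.7165) = 11.1 × 0.1120 = 1.243 V.

V_out ≈ 1.24 V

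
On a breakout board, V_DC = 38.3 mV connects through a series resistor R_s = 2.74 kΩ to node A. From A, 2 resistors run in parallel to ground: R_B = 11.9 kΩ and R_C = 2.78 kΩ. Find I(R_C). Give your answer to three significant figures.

I ≈ 6.22 µA

Equivalent of the parallel group: R_p = 2.254 kΩ.
V_A by voltage divider: V_A = 38.3 × 2.254/(2.74 + 2.254) = 17.28 mV.
I(R_C) = V_A / R_C = 17.28/2.78 = 6.217 µA.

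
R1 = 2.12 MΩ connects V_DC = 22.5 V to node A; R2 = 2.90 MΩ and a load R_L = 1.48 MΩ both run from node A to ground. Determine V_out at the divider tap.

V_out ≈ 7.11 V

R2 ‖ R_L = (2.90 × 1.48)/(2.90 + 1.48) = 0.9799 MΩ.
Voltage divider with the loaded lower leg: V_out = 22.5 × 0.9799/(2.12 + 0.9799) = 22.5 × 0.3161 = 7.112 V.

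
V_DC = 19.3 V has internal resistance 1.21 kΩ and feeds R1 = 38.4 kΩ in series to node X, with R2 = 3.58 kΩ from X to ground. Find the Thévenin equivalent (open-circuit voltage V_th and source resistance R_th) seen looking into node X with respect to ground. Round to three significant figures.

V_th ≈ 1.60 V, R_th ≈ 3.28 kΩ

R1' = 1.21 + 38.4 = 39.61 kΩ (source resistance + R1).
With X open, the divider is unloaded: V_th = 19.3 × 3.58/43.19 = 1.600 V.
Looking into X with the source shorted: R_th = R1'·R2/(R1'+R2) = 39.61 × 3.58/43.19 = 3.283 kΩ.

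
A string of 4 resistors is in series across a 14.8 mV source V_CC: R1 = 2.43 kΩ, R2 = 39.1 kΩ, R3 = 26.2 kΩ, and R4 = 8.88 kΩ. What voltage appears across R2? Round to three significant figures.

ΣR = 2.43 + 39.1 + 26.2 + 8.88 = 76.61 kΩ.
V = V_CC · R/ΣR = 14.8 × 0.5104 = 7.554 mV.

V ≈ 7.55 mV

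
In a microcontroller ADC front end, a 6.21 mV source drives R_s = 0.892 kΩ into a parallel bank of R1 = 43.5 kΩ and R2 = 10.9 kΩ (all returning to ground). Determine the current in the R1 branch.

I ≈ 0.130 µA

Parallel bank: R_p = 1/(1/43.5 + 1/10.9) = 8.716 kΩ.
Node voltage V_A = V_s · R_p/(R_s + R_p) = 6.21 × 0.9072 = 5.633 mV.
Branch current I = V_A/R1 = 5.633/43.5 = 0.1295 µA.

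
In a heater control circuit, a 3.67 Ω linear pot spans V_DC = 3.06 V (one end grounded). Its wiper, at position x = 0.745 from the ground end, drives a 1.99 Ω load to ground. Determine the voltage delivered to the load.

V_out ≈ 1.69 V

The pot divides into 0.9358 Ω above the wiper and 2.734 Ω below.
(x·R_p) ‖ R_L = 1.152 Ω.
Loaded-divider output: V_out = 3.06 × 0.5517 = 1.688 V.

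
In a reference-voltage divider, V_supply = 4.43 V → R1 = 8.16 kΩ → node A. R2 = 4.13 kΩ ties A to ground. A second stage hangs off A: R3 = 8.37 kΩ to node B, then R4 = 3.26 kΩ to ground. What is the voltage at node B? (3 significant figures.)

V_B ≈ 0.338 V

Node A sees R2 in parallel with the series input of stage 2, R3 + R4 = 11.63 kΩ.
R2 ‖ (R3+R4) = 3.048 kΩ.
So V_A = 4.43 × 0.2719 = 1.205 V.
Then the unloaded second divider: V_B = V_A × R4/(R3+R4) = 1.205 × 0.2803 = 0.3377 V.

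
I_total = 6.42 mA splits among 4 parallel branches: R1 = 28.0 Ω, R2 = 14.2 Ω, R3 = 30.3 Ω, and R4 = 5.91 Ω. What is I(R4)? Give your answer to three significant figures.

Total conductance ΣG = 1/28.0 + 1/14.2 + 1/30.3 + 1/5.91 = 0.3083 (units of 1/Ω).
R4 takes the fraction G_k/ΣG = 0.1692/0.3083 = 0.5488, so I = 6.42 × 0.5488 = 3.523 mA.

I ≈ 3.52 mA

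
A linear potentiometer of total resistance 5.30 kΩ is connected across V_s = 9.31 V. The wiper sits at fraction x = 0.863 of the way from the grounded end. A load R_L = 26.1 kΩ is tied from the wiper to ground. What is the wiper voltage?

Lower segment x·R_p = 4.574 kΩ; upper segment (1−x)·R_p = 0.7261 kΩ.
(x·R_p) ‖ R_L = 3.892 kΩ.
Loaded-divider output: V_out = 9.31 × 0.8428 = 7.846 V.

V_out ≈ 7.85 V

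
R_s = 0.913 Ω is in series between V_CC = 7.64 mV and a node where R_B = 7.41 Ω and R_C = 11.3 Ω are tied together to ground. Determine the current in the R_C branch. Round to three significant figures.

Combine the parallel branches: R_p = (1/7.41 + 1/11.3)⁻¹ = 4.475 Ω.
Node voltage V_A = V_CC · R_p/(R_s + R_p) = 7.64 × 0.8306 = 6.345 mV.
Branch current I = V_A/R_C = 6.345/11.3 = 0.5615 mA.

I ≈ 0.562 mA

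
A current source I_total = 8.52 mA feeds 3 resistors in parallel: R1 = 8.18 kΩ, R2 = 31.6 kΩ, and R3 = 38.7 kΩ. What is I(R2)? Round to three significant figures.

I ≈ 1.50 mA

ΣG = 1/8.18 + 1/31.6 + 1/38.7 = 0.1797.
R2 takes the fraction G_k/ΣG = 0.03165/0.1797 = 0.1761, so I = 8.52 × 0.1761 = 1.500 mA.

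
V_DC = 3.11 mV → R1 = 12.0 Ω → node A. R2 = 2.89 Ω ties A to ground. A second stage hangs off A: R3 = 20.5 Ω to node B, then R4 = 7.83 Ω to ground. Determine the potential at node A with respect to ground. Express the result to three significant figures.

V_A ≈ 0.558 mV

Node A sees R2 in parallel with the series input of stage 2, R3 + R4 = 28.33 Ω.
R2 ‖ (R3+R4) = 2.622 Ω.
So V_A = 3.11 × 0.1793 = 0.5578 mV.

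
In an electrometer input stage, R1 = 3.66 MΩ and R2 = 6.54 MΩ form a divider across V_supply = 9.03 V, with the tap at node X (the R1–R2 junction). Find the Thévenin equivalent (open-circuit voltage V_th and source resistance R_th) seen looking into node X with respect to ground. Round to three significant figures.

V_th ≈ 5.79 V, R_th ≈ 2.35 MΩ

With X open, the divider is unloaded: V_th = 9.03 × 6.54/10.20 = 5.790 V.
Looking into X with the source shorted: R_th = R1·R2/(R1+R2) = 3.660 × 6.54/10.20 = 2.347 MΩ.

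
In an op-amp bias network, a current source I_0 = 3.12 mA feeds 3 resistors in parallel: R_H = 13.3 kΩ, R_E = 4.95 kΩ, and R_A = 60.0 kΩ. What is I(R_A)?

Total conductance ΣG = 1/13.3 + 1/4.95 + 1/60.0 = 0.2939 (units of 1/kΩ).
By the current-divider rule, I = I_0 · G_k/ΣG = 3.12 × 0.05671 = 0.1769 mA.

I ≈ 0.177 mA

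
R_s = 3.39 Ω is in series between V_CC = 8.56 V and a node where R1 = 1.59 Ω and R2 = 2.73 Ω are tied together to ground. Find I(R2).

Equivalent of the parallel group: R_p = 1.005 Ω.
Node voltage V_A = V_CC · R_p/(R_s + R_p) = 8.56 × 0.2286 = 1.957 V.
I(R2) = V_A / R2 = 1.957/2.73 = 0.7169 A.
(Check via current divider: I_total = 1.948 A; share G_k/ΣG = 0.3681 → same result.)

I ≈ 0.717 A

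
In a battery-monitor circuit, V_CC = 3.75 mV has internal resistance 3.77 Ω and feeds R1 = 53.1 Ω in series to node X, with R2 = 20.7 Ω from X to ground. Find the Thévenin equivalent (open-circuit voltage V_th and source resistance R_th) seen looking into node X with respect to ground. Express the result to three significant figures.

R1' = 3.77 + 53.1 = 56.87 Ω (source resistance + R1).
V_th is the unloaded tap voltage: V_CC · R2/(R1'+R2) = 3.75 × 0.2669 = 1.001 mV.
Zeroing V_CC shorts the top of R1' to ground, so R_th = R1' ‖ R2 = 15.18 Ω.

V_th ≈ 1.00 mV, R_th ≈ 15.2 Ω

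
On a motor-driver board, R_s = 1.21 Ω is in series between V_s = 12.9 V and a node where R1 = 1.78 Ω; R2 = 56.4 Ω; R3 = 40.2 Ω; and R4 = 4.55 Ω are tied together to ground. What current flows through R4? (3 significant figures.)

I ≈ 1.42 A

Combine the parallel branches: R_p = (1/1.78 + 1/56.4 + 1/40.2 + 1/4.55)⁻¹ = 1.213 Ω.
V_A = 12.9 × 1.213/2.423 = 6.459 V.
I(R4) = V_A / R4 = 6.459/4.55 = 1.420 A.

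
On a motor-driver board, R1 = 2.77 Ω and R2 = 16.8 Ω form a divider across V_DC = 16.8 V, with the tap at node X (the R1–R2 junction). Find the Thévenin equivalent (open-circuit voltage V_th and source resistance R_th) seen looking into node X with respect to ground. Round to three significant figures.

V_th is the unloaded tap voltage: V_DC · R2/(R1+R2) = 16.8 × 0.8585 = 14.42 V.
With V_DC suppressed (replaced by a short), R_th = R1 ‖ R2 = (2.770 × 16.8)/(2.770 + 16.8) = 2.378 Ω.

V_th ≈ 14.4 V, R_th ≈ 2.38 Ω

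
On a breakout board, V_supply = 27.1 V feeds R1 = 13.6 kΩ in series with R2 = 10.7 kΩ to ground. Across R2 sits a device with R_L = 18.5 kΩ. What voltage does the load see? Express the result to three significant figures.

V_out ≈ 9.01 V

R2 ‖ R_L = (10.7 × 18.5)/(10.7 + 18.5) = 6.779 kΩ.
Then V_out = V_supply · R2'/(R1 + R2') = 27.1 × 6.779/20.38 = 9.015 V.
(Unloaded it would be 11.9 V; the load pulls it down.)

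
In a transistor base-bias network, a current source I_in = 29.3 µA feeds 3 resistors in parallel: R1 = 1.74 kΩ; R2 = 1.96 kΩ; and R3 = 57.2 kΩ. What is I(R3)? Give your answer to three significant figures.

I ≈ 0.465 µA

Total conductance ΣG = 1/1.74 + 1/1.96 + 1/57.2 = 1.102 (units of 1/kΩ).
By the current-divider rule, I = I_in · G_k/ΣG = 29.3 × 0.01586 = 0.4647 µA.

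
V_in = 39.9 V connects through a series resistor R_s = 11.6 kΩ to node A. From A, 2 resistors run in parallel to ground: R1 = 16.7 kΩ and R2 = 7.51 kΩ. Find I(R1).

I ≈ 0.738 mA

Parallel bank: R_p = 1/(1/16.7 + 1/7.51) = 5.180 kΩ.
V_A by voltage divider: V_A = 39.9 × 5.180/(11.6 + 5.180) = 12.32 V.
Branch current I = V_A/R1 = 12.32/16.7 = 0.7376 mA.
(Equivalently: I_total = 2.378 mA, then current-divider fraction G_k/ΣG = 0.3102.)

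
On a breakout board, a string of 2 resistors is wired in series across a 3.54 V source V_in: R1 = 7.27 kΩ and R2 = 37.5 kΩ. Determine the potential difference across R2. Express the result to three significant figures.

Series total: ΣR = 7.27 + 37.5 = 44.77 kΩ.
V = V_in · R/ΣR = 3.54 × 0.8376 = 2.965 V.

V ≈ 2.97 V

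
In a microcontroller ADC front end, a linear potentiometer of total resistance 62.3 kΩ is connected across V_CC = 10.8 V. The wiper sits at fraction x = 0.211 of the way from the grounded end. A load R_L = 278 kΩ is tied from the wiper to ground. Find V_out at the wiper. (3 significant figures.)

V_out ≈ 2.20 V

Lower segment x·R_p = 13.15 kΩ; upper segment (1−x)·R_p = 49.15 kΩ.
(x·R_p) ‖ R_L = 12.55 kΩ.
Then V_out = V_CC · 12.55/(49.15 + 12.55) = 2.197 V.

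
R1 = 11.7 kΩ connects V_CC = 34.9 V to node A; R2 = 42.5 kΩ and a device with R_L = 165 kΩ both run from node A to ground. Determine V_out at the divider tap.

First combine the lower leg with the load: R2 ‖ R_L = 33.80 kΩ.
Then V_out = V_CC · R2'/(R1 + R2') = 34.9 × 33.80/45.50 = 25.92 V.
(Unloaded it would be 27.4 V; the load pulls it down.)

V_out ≈ 25.9 V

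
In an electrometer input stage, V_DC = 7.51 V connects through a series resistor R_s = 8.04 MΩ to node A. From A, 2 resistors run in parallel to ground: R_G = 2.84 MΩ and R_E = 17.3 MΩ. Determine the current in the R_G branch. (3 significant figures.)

Equivalent of the parallel group: R_p = 2.440 MΩ.
V_A by voltage divider: V_A = 7.51 × 2.440/(8.04 + 2.440) = 1.748 V.
I(R_G) = V_A / R_G = 1.748/2.84 = 0.6156 µA.
(Equivalently: I_total = 0.7166 µA, then current-divider fraction G_k/ΣG = 0.8590.)

I ≈ 0.616 µA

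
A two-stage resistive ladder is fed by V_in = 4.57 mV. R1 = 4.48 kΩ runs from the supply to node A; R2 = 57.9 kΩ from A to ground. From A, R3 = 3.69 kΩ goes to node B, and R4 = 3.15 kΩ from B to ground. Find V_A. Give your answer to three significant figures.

Looking into the second stage from A: R3 + R4 = 6.840 kΩ appears in parallel with R2.
Effective lower resistance at A: R2 ‖ 6.840 = 6.117 kΩ.
V_A = 4.57 × 6.117/(4.48 + 6.117) = 2.638 mV.

V_A ≈ 2.64 mV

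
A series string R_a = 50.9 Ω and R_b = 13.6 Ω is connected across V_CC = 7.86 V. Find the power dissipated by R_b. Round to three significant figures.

ΣR = 64.50 Ω → I = 7.86/64.50 = 0.1219 A.
P = I²R = 0.01485 × 13.6 = 0.2020 W.

P ≈ 0.202 W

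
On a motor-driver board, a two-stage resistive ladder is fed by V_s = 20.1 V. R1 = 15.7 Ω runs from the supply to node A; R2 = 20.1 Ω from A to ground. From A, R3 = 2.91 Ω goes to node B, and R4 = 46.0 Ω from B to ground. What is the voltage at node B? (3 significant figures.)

The second stage (R3 + R4 = 48.91 Ω) loads node A in parallel with R2.
Effective lower resistance at A: R2 ‖ 48.91 = 14.25 Ω.
First divider: V_A = V_s · 14.25/(15.7 + 14.25) = 9.562 V.
Then the unloaded second divider: V_B = V_A × R4/(R3+R4) = 9.562 × 0.9405 = 8.993 V.

V_B ≈ 8.99 V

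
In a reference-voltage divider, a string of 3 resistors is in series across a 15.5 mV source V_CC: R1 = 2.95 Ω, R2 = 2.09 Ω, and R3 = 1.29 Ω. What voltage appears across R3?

ΣR = 2.95 + 2.09 + 1.29 = 6.330 Ω.
Voltage divider: V = V_CC · (1.290 / 6.330) = 15.5 × 0.2038 = 3.159 mV.

V ≈ 3.16 mV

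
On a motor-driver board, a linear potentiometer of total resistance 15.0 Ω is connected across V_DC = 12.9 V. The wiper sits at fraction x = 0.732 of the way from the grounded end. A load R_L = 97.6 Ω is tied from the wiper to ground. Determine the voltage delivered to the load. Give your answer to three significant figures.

V_out ≈ 9.17 V

The pot divides into 4.020 Ω above the wiper and 10.98 Ω below.
(x·R_p) ‖ R_L = 9.870 Ω.
Then V_out = V_DC · 9.870/(4.020 + 9.870) = 9.166 V.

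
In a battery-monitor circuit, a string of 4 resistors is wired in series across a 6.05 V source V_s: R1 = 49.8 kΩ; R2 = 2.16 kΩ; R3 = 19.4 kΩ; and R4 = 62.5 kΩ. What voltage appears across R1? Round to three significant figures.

V ≈ 2.25 V

Series total: ΣR = 49.8 + 2.16 + 19.4 + 62.5 = 133.9 kΩ.
V = V_s · R/ΣR = 6.05 × 0.3720 = 2.251 V.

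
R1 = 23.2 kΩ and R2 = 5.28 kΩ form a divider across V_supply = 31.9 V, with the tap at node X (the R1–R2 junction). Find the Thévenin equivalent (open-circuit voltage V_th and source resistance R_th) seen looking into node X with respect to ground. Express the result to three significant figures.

V_th ≈ 5.91 V, R_th ≈ 4.30 kΩ

Open-circuit (no load on X): V_th = V_supply · R2/(R1 + R2) = 31.9 × 5.28/(23.20 + 5.28) = 5.914 V.
With V_supply suppressed (replaced by a short), R_th = R1 ‖ R2 = (23.20 × 5.28)/(23.20 + 5.28) = 4.301 kΩ.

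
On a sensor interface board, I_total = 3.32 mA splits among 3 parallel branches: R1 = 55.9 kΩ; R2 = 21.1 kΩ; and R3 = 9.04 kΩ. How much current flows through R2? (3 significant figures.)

Total conductance ΣG = 1/55.9 + 1/21.1 + 1/9.04 = 0.1759 (units of 1/kΩ).
Current divider: I(R2) = I_total · G_k/ΣG = 3.32 × (0.04739/0.1759) = 3.32 × 0.2694 = 0.8945 mA.

I ≈ 0.895 mA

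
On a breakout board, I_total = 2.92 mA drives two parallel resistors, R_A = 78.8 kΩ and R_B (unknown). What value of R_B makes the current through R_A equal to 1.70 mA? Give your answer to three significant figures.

R_B ≈ 110 kΩ

The fraction through R_A equals R_B/(R_A+R_B).
1.70/2.92 = R_B/(R_A + R_B) → R_B = R_A · (0.5822)/(1 − 0.5822) = 78.8 × 1.393 = 109.8 kΩ.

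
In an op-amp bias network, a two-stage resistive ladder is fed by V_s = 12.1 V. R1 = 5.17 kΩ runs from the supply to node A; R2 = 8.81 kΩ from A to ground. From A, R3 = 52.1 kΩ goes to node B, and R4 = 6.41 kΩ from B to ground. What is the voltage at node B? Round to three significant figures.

Looking into the second stage from A: R3 + R4 = 58.51 kΩ appears in parallel with R2.
Effective lower resistance at A: R2 ‖ 58.51 = 7.657 kΩ.
V_A = 12.1 × 7.657/(5.17 + 7.657) = 7.223 V.
V_B = V_A × 0.1096 = 0.7913 V.

V_B ≈ 0.791 V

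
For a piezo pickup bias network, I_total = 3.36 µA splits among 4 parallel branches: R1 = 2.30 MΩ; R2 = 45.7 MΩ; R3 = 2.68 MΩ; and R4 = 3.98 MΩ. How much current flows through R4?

ΣG = 1/2.30 + 1/45.7 + 1/2.68 + 1/3.98 = 1.081.
R4 takes the fraction G_k/ΣG = 0.2513/1.081 = 0.2324, so I = 3.36 × 0.2324 = 0.7809 µA.

I ≈ 0.781 µA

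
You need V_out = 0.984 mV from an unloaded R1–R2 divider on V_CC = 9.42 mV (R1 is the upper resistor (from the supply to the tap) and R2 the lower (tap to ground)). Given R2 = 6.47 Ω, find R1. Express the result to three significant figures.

V_out/V_CC = R2/(R1+R2) = 0.1045.
Rearranging, R1 = R2·(1−k)/k = 6.47 × 8.573 = 55.47 Ω.

R1 ≈ 55.5 Ω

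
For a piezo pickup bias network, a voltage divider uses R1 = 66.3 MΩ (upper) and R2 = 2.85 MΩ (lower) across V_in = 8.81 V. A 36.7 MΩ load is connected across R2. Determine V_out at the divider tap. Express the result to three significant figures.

V_out ≈ 0.338 V

R2 ‖ R_L = (2.85 × 36.7)/(2.85 + 36.7) = 2.645 MΩ.
Voltage divider with the loaded lower leg: V_out = 8.81 × 2.645/(66.3 + 2.645) = 8.81 × 0.03836 = 0.3379 V.
(Unloaded it would be 0.363 V; the load pulls it down.)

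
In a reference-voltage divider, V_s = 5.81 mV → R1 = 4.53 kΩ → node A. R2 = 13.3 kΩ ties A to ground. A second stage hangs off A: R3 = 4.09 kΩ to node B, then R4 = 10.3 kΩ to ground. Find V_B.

V_B ≈ 2.51 mV

The second stage (R3 + R4 = 14.39 kΩ) loads node A in parallel with R2.
Effective lower resistance at A: R2 ‖ 14.39 = 6.912 kΩ.
First divider: V_A = V_s · 6.912/(4.53 + 6.912) = 3.510 mV.
V_B = V_A × 0.7158 = 2.512 mV.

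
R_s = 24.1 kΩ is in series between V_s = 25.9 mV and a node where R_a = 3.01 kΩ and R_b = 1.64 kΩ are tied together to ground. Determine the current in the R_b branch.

Combine the parallel branches: R_p = (1/3.01 + 1/1.64)⁻¹ = 1.062 kΩ.
V_A by voltage divider: V_A = 25.9 × 1.062/(24.1 + 1.062) = 1.093 mV.
Branch current I = V_A/R_b = 1.093/1.64 = 0.6663 µA.

I ≈ 0.666 µA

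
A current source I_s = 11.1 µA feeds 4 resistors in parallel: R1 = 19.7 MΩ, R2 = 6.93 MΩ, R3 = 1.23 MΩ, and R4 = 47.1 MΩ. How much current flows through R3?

I ≈ 8.77 µA

ΣG = 1/19.7 + 1/6.93 + 1/1.23 + 1/47.1 = 1.029.
By the current-divider rule, I = I_s · G_k/ΣG = 11.1 × 0.7899 = 8.767 µA.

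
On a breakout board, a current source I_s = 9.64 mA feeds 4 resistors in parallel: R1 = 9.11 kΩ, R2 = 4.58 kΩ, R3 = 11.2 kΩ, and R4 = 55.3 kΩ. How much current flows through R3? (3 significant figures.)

I ≈ 1.98 mA

Total conductance ΣG = 1/9.11 + 1/4.58 + 1/11.2 + 1/55.3 = 0.4355 (units of 1/kΩ).
R3 takes the fraction G_k/ΣG = 0.08929/0.4355 = 0.2050, so I = 9.64 × 0.2050 = 1.976 mA.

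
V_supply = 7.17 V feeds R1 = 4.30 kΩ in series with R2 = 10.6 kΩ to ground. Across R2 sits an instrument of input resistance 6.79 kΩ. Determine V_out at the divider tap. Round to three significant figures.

The load sits in parallel with R2, giving an effective lower resistance R2' = R2·R_L/(R2+R_L) = 4.139 kΩ.
Then V_out = V_supply · R2'/(R1 + R2') = 7.17 × 4.139/8.439 = 3.517 V.
(Unloaded it would be 5.10 V; the load pulls it down.)

V_out ≈ 3.52 V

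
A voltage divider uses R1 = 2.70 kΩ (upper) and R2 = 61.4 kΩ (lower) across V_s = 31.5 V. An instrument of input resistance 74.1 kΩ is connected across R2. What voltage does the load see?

V_out ≈ 29.2 V

The load sits in parallel with R2, giving an effective lower resistance R2' = R2·R_L/(R2+R_L) = 33.58 kΩ.
Then V_out = V_s · R2'/(R1 + R2') = 31.5 × 33.58/36.28 = 29.16 V.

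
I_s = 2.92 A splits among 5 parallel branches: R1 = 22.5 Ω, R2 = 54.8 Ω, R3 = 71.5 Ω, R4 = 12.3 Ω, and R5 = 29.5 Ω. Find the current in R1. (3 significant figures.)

I ≈ 0.676 A

Conductances: ΣG = 1/22.5 + 1/54.8 + 1/71.5 + 1/12.3 + 1/29.5 = 0.1919 (1/Ω).
R1 takes the fraction G_k/ΣG = 0.04444/0.1919 = 0.2316, so I = 2.92 × 0.2316 = 0.6764 A.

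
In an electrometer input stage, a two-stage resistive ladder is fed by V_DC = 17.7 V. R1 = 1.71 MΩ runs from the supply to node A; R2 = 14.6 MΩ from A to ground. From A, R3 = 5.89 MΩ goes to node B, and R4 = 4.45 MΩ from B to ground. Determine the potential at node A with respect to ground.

V_A ≈ 13.8 V

The second stage (R3 + R4 = 10.34 MΩ) loads node A in parallel with R2.
Effective lower resistance at A: R2 ‖ 10.34 = 6.053 MΩ.
V_A = 17.7 × 6.053/(1.71 + 6.053) = 13.80 V.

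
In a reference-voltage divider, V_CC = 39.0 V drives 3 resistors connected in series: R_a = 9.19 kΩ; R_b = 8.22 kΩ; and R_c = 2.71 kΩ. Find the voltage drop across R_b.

Series total: ΣR = 9.19 + 8.22 + 2.71 = 20.12 kΩ.
By the voltage-divider rule, V = 39.0 × 8.220/20.12 = 15.93 V.

V ≈ 15.9 V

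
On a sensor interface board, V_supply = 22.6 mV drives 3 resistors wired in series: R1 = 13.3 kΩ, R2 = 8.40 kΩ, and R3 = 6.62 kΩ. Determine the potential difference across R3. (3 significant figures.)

Total series resistance ΣR = 13.3 + 8.40 + 6.62 = 28.32 kΩ.
Voltage divider: V = V_supply · (6.620 / 28.32) = 22.6 × 0.2338 = 5.283 mV.

V ≈ 5.28 mV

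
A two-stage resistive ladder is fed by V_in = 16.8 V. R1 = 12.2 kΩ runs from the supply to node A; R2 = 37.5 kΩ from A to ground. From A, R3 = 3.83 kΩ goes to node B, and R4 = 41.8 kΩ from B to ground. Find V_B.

V_B ≈ 9.66 V

Node A sees R2 in parallel with the series input of stage 2, R3 + R4 = 45.63 kΩ.
R2 ‖ (R3+R4) = 20.58 kΩ.
So V_A = 16.8 × 0.6279 = 10.55 V.
V_B = V_A × 0.9161 = 9.663 V.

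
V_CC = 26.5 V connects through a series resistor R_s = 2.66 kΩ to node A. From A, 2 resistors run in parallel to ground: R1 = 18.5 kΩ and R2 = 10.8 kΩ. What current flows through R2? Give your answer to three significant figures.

I ≈ 1.77 mA

Parallel bank: R_p = 1/(1/18.5 + 1/10.8) = 6.819 kΩ.
Node voltage V_A = V_CC · R_p/(R_s + R_p) = 26.5 × 0.7194 = 19.06 V.
I(R2) = V_A / R2 = 19.06/10.8 = 1.765 mA.
(Check via current divider: I_total = 2.796 mA; share G_k/ΣG = 0.6314 → same result.)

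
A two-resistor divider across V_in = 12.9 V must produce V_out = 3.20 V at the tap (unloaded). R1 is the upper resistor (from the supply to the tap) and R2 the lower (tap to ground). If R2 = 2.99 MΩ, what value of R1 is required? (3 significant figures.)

Required fraction k = V_out/V_in = 0.2481.
Rearranging, R1 = R2·(1−k)/k = 2.99 × 3.031 = 9.063 MΩ.

R1 ≈ 9.06 MΩ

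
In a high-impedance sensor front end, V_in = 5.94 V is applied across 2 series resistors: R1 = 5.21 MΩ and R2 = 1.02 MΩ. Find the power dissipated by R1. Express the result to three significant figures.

P ≈ 4.74 µW

ΣR = 6.230 MΩ → I = 5.94/6.230 = 0.9535 µA.
P(R1) = I²·R1 = (0.9535)² × 5.21 = 4.736 µW.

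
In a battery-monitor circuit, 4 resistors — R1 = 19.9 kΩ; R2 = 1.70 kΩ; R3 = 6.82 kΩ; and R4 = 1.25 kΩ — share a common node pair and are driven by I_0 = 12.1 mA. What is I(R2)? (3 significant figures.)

I ≈ 4.49 mA

ΣG = 1/19.9 + 1/1.70 + 1/6.82 + 1/1.25 = 1.585.
Current divider: I(R2) = I_0 · G_k/ΣG = 12.1 × (0.5882/1.585) = 12.1 × 0.3711 = 4.490 mA.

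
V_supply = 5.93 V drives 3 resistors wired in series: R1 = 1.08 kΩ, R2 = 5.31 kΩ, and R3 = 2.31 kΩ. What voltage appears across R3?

V ≈ 1.57 V

Series total: ΣR = 1.08 + 5.31 + 2.31 = 8.700 kΩ.
By the voltage-divider rule, V = 5.93 × 2.310/8.700 = 1.575 V.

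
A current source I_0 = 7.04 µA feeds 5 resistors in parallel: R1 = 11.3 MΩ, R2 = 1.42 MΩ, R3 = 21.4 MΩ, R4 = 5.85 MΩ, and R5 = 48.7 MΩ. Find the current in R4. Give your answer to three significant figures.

Total conductance ΣG = 1/11.3 + 1/1.42 + 1/21.4 + 1/5.85 + 1/48.7 = 1.031 (units of 1/MΩ).
By the current-divider rule, I = I_0 · G_k/ΣG = 7.04 × 0.1658 = 1.167 µA.

I ≈ 1.17 µA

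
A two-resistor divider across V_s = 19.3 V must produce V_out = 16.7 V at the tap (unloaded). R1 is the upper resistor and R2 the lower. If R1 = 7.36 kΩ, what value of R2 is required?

The divider ratio is R2/(R1+R2) = 16.7/19.3 = 0.8653.
Rearranging, R2 = R1·k/(1−k) = 7.36 × 6.423 = 47.27 kΩ.

R2 ≈ 47.3 kΩ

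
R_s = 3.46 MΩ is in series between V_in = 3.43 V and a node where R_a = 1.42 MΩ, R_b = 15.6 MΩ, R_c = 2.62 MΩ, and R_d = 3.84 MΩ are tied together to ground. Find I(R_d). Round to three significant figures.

I ≈ 0.152 µA

Parallel bank: R_p = 1/(1/1.42 + 1/15.6 + 1/2.62 + 1/3.84) = 0.7090 MΩ.
V_A by voltage divider: V_A = 3.43 × 0.7090/(3.46 + 0.7090) = 0.5833 V.
I(R_d) = V_A / R_d = 0.5833/3.84 = 0.1519 µA.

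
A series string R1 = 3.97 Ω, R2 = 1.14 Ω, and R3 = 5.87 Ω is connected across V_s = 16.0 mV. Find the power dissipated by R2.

P ≈ 2.42 µW

Series current I = V_s/ΣR = 16.0/10.98 = 1.457 mA.
P = I²R = 2.123 × 1.14 = 2.421 µW.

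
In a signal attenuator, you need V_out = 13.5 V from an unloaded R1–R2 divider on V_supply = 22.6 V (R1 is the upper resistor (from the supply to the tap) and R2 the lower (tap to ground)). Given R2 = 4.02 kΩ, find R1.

V_out/V_supply = R2/(R1+R2) = 0.5973.
R1 = R2·(1/k − 1) = 4.02 × 0.6741 = 2.710 kΩ.

R1 ≈ 2.71 kΩ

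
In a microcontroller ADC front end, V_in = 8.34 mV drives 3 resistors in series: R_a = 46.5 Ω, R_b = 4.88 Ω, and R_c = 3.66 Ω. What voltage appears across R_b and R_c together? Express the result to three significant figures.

Total series resistance ΣR = 46.5 + 4.88 + 3.66 = 55.04 Ω.
R_{R_b..R_c} = 4.88 + 3.66 = 8.540 Ω.
By the voltage-divider rule, V = 8.34 × 8.540/55.04 = 1.294 mV.

V ≈ 1.29 mV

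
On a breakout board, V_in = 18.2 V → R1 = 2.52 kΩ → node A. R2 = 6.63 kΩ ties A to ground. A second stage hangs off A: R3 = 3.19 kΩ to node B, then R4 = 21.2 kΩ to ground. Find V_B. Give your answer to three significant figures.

The second stage (R3 + R4 = 24.39 kΩ) loads node A in parallel with R2.
Effective lower resistance at A: R2 ‖ 24.39 = 5.213 kΩ.
V_A = 18.2 × 5.213/(2.52 + 5.213) = 12.27 V.
V_B = V_A × 0.8692 = 10.66 V.

V_B ≈ 10.7 V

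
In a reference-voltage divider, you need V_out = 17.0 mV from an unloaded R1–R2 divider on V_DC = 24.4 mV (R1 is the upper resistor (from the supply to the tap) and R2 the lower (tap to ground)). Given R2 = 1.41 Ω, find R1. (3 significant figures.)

R1 ≈ 0.614 Ω

V_out/V_DC = R2/(R1+R2) = 0.6967.
Rearranging, R1 = R2·(1−k)/k = 1.41 × 0.4353 = 0.6138 Ω.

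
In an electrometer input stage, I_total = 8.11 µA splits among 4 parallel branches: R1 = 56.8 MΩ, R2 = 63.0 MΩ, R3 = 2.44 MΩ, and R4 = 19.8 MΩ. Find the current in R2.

Conductances: ΣG = 1/56.8 + 1/63.0 + 1/2.44 + 1/19.8 = 0.4938 (1/MΩ).
By the current-divider rule, I = I_total · G_k/ΣG = 8.11 × 0.03214 = 0.2607 µA.

I ≈ 0.261 µA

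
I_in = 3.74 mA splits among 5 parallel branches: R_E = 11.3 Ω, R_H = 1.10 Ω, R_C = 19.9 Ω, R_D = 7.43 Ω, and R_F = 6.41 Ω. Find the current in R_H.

Conductances: ΣG = 1/11.3 + 1/1.10 + 1/19.9 + 1/7.43 + 1/6.41 = 1.338 (1/Ω).
R_H takes the fraction G_k/ΣG = 0.9091/1.338 = 0.6792, so I = 3.74 × 0.6792 = 2.540 mA.

I ≈ 2.54 mA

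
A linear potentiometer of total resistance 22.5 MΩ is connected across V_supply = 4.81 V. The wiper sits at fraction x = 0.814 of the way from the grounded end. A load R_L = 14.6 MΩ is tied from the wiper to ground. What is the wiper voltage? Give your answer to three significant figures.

The pot divides into 4.185 MΩ above the wiper and 18.31 MΩ below.
(x·R_p) ‖ R_L = 8.124 MΩ.
V_out = 4.81 × 8.124/(4.185 + 8.124) = 3.175 V.

V_out ≈ 3.17 V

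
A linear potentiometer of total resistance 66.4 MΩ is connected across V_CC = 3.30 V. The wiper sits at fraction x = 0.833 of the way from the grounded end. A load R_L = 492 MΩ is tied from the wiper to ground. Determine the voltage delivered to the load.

V_out ≈ 2.70 V

Split the track: R_lower = x·R_p = 55.31 MΩ, R_upper = (1−x)·R_p = 11.09 MΩ.
(x·R_p) ‖ R_L = 49.72 MΩ.
V_out = 3.30 × 49.72/(11.09 + 49.72) = 2.698 V.
(Unloaded: V_out = x·V_CC = 2.75 V.)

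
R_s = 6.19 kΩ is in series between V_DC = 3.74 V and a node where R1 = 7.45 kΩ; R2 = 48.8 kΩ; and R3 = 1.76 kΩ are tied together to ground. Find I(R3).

Combine the parallel branches: R_p = (1/7.45 + 1/48.8 + 1/1.76)⁻¹ = 1.383 kΩ.
Node voltage V_A = V_DC · R_p/(R_s + R_p) = 3.74 × 0.1827 = 0.6831 V.
Branch current I = V_A/R3 = 0.6831/1.76 = 0.3881 mA.

I ≈ 0.388 mA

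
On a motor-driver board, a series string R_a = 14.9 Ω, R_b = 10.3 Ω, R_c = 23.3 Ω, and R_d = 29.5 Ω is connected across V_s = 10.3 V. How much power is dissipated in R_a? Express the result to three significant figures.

P ≈ 0.260 W

ΣR = 78.00 Ω → I = 10.3/78.00 = 0.1321 A.
P(R_a) = I²·R_a = (0.1321)² × 14.9 = 0.2598 W.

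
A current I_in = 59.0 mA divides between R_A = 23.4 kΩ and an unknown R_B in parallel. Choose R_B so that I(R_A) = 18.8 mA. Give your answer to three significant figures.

R_B ≈ 10.9 kΩ

The fraction through R_A equals R_B/(R_A+R_B).
With f = 0.3186, R_B = R_A · f/(1−f) = 23.4 × 0.4677 = 10.94 kΩ.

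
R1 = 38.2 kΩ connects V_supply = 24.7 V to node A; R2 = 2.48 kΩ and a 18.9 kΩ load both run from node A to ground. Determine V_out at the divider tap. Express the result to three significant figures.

V_out ≈ 1.34 V

The load sits in parallel with R2, giving an effective lower resistance R2' = R2·R_L/(R2+R_L) = 2.192 kΩ.
Then V_out = V_supply · R2'/(R1 + R2') = 24.7 × 2.192/40.39 = 1.341 V.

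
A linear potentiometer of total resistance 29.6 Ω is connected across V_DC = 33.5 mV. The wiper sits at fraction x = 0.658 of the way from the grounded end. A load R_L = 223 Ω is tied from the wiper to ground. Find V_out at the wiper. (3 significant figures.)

V_out ≈ 21.4 mV

Lower segment x·R_p = 19.48 Ω; upper segment (1−x)·R_p = 10.12 Ω.
R_L loads the lower segment: effective lower R = 17.91 Ω.
Loaded-divider output: V_out = 33.5 × 0.6389 = 21.40 mV.
(Unloaded: V_out = x·V_DC = 22.0 mV.)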